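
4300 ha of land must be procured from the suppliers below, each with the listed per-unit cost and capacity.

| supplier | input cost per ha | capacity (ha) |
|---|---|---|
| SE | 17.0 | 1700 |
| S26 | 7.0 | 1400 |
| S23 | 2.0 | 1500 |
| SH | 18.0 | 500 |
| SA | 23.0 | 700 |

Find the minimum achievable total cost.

36600

Use suppliers in increasing cost order.
S23 at 2.0: take all 1500 ha → 2800 still needed.
S26 at 7.0: take all 1400 ha → 1400 still needed.
Take 1400 from SE at 17.0 to finish.
SH, SA: unused.
Cost = 1500×2.0 + 1400×7.0 + 1400×17.0 = 36600.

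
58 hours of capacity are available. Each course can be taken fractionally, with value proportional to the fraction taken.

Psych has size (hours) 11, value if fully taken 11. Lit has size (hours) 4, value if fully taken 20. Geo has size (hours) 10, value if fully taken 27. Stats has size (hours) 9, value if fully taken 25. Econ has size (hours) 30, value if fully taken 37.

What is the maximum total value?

114

Best value per unit of size first: Lit 20/4≈5, Stats 25/9≈2.78, Geo 27/10≈2.7, Econ 37/30≈1.23, Psych 11/11≈1.
Lit: take in full, 4 hours for value 20 — 54 left.
Take all of Stats (9 hours, value 25) — 45 hours left.
Geo: take in full, 10 hours for value 27 — 35 left.
All 30 hours of Econ fit (value 37) — 5 remain.
Fill the last 5 hours with part of Psych: 5/11 of it earns 5.
Total value = 114.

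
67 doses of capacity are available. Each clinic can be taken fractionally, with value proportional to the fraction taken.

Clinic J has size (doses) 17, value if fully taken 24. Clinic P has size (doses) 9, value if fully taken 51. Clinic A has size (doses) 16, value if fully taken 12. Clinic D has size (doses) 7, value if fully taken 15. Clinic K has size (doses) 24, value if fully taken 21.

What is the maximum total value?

118.5

Rank by value-to-size ratio: Clinic P 51/9≈5.67, Clinic D 15/7≈2.14, Clinic J 24/17≈1.41, Clinic K 21/24≈0.875, Clinic A 12/16≈0.75.
Clinic P: take in full, 9 doses for value 51 — 58 left.
All 7 doses of Clinic D fit (value 15) — 51 remain.
Take all of Clinic J (17 doses, value 24) — 34 doses left.
Take all of Clinic K (24 doses, value 21) — 10 doses left.
10 doses left: a 10/16 share of Clinic A gives 12×10/16 = 7.5.
Total value = 118.5.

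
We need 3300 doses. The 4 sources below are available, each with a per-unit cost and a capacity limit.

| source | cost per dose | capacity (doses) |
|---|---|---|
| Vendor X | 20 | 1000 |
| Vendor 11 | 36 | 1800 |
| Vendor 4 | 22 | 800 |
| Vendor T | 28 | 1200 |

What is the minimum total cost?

82000

Fill from the cheapest source first.
Take 1000 from Vendor X at 20 — need 2300 more.
Take 800 from Vendor 4 at 22 — need 1500 more.
Vendor T at 28: take all 1200 doses — 300 still needed.
Vendor 11 (36): take the remaining 300 — done.
Cost = 1000×20 + 800×22 + 1200×28 + 300×36 = 82000.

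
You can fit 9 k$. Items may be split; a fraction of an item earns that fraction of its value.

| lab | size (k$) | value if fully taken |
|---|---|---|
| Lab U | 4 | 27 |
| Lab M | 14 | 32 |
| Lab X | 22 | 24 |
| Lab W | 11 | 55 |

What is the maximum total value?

Best value per unit of size first: Lab U 27/4≈6.75, Lab W 55/11≈5, Lab M 32/14≈2.29, Lab X 24/22≈1.09.
All 4 k$ of Lab U fit (value 27) — 5 remain.
5 k$ left: a 5/11 share of Lab W gives 55×5/11 = 25.
Total value = 52.

52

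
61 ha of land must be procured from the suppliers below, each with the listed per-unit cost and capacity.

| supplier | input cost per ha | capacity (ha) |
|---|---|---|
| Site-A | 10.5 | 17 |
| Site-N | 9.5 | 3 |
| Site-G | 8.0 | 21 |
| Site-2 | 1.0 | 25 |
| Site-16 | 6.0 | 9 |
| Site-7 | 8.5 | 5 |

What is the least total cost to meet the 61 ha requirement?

299

Use suppliers in increasing cost order.
Take 25 from Site-2 at 1.0 ; need 36 more.
Site-16 (6.0): use full 9 ; 27 ha to go.
Site-G at 8.0: take all 21 ha ; 6 still needed.
Take 5 from Site-7 at 8.5 ; need 1 more.
Take 1 from Site-N at 9.5 to finish.
Site-A: unused.
Cost = 25×1.0 + 9×6.0 + 21×8.0 + 5×8.5 + 1×9.5 = 299.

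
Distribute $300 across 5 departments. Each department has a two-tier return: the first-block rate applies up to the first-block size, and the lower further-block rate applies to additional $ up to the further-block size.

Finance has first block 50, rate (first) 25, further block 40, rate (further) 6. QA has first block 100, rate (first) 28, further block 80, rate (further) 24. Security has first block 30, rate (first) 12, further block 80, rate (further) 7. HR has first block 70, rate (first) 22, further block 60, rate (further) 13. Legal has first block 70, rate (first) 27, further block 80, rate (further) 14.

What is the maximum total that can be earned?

Order all 10 blocks by rate: QA/T1 28 > Legal/T1 27 > Finance/T1 25 > QA/T2 24 > HR/T1 22 > Legal/T2 14 > HR/T2 13 > Security/T1 12 > Security/T2 7 > Finance/T2 6.
QA/T1 (28): +100 — 200 left.
Legal T1 at 27: fill all 70 — 130 left.
Finance/T1 (25): +50 — 80 left.
QA/T2 (24): +80 — 0 left.
Total = 28×100 + 27×70 + 25×50 + 24×80 = 7860.

7860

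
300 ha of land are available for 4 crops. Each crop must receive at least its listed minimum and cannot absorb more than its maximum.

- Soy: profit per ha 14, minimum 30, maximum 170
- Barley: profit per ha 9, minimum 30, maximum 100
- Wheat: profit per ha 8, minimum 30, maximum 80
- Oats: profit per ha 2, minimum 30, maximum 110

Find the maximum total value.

Meeting every minimum uses 30+30+30+30 = 120 ha, leaving 180.
Order the crops by profit per ha: Soy 14 > Barley 9 > Wheat 8 > Oats 2.
Soy: +140 to 170 (cap) ; 40 left.
Barley: +40 (room for 70) → 70. Pool exhausted.
Total = 14×170 + 9×70 + 8×30 + 2×30 = 3310.

3310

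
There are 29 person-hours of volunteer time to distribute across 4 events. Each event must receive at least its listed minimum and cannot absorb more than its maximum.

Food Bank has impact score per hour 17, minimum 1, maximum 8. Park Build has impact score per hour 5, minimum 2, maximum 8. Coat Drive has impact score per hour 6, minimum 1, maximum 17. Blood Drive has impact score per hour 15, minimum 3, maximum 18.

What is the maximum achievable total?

Meeting every minimum uses 1+2+1+3 = 7 person-hours, leaving 22.
Highest impact score per hour first: Food Bank 17 > Blood Drive 15 > Coat Drive 6 > Park Build 5.
Give Food Bank 7 more to hit its cap of 8 → 15 left.
Blood Drive: +15 to 18 (cap) → 0 left.
Total = 17×8 + 5×2 + 6×1 + 15×18 = 422.

422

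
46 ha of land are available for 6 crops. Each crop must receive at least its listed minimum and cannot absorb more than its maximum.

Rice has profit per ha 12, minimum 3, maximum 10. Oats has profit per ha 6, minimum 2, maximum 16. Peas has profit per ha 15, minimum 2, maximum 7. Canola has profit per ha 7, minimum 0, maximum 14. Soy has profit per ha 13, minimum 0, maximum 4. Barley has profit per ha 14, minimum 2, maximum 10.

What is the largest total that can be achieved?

Meeting every minimum uses 3+2+2+0+0+2 = 9 ha, leaving 37.
Highest profit per ha first: Peas 15 > Barley 14 > Soy 13 > Rice 12 > Canola 7 > Oats 6.
Peas takes 5 more to reach its cap of 7 → 32 left.
Give Barley 8 more to hit its cap of 10 → 24 left.
Give Soy 4 more to hit its cap of 4 → 20 left.
Rice: +7 to 10 (cap) → 13 left.
Canola: +13 (room for 14) → 13. Pool exhausted.
Total = 12×10 + 6×2 + 15×7 + 7×13 + 13×4 + 14×10 = 520.

520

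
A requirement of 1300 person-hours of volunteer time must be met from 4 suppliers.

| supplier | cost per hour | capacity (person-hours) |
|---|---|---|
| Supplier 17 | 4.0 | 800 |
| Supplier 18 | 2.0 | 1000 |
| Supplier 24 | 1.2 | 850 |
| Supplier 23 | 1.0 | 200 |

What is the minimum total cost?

Cheapest first:
Supplier 23 (1.0): use full 200 → 1100 person-hours to go.
Supplier 24 at 1.2: take all 850 person-hours → 250 still needed.
Take 250 from Supplier 18 at 2.0 to finish.
Supplier 17: unused.
Cost = 200×1.0 + 850×1.2 + 250×2.0 = 1720.

1720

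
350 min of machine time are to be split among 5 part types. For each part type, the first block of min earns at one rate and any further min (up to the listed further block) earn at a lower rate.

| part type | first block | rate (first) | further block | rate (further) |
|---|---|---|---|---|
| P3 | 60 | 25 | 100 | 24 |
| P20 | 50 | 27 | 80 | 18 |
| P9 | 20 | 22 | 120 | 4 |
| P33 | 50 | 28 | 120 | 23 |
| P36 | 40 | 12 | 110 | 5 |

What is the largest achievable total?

Order all 10 blocks by rate: P33/tier1 28 > P20/tier1 27 > P3/tier1 25 > P3/tier2 24 > P33/tier2 23 > P9/tier1 22 > P20/tier2 18 > P36/tier1 12 > P36/tier2 5 > P9/tier2 4.
P33/tier1 (28): +50 — 300 left.
P20 tier1 at 27: fill all 50 — 250 left.
P3/tier1 (25): +60 — 190 left.
Fill P3 tier2 block (100 at 24) — 90 left.
90 remain; put them into P33 tier2 at 23.
Total = 28×50 + 27×50 + 25×60 + 24×100 + 23×90 = 8720.

8720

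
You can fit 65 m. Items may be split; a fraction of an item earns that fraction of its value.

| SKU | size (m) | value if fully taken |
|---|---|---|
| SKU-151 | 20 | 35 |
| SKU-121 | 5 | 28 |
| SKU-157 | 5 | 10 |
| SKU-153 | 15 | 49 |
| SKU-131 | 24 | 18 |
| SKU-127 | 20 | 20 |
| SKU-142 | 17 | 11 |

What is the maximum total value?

142

Rank by value-to-size ratio: SKU-121 28/5≈5.6, SKU-153 49/15≈3.27, SKU-157 10/5≈2, SKU-151 35/20≈1.75, SKU-127 20/20≈1, SKU-131 18/24≈0.75, SKU-142 11/17≈0.647.
All 5 m of SKU-121 fit (value 28) → 60 remain.
All 15 m of SKU-153 fit (value 49) → 45 remain.
All 5 m of SKU-157 fit (value 10) → 40 remain.
SKU-151: take in full, 20 m for value 35 → 20 left.
Take all of SKU-127 (20 m, value 20) → 0 m left.
Total value = 142.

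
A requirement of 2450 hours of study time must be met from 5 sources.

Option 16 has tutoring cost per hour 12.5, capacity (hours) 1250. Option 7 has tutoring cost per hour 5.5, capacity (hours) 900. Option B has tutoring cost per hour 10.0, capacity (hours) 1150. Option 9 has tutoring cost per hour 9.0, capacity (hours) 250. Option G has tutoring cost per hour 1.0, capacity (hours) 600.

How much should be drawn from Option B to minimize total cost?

700

Use sources in increasing cost order.
Option G (1.0): use full 600 — 1850 hours to go.
Option 7 (5.5): use full 900 — 950 hours to go.
Option 9 at 9.0: take all 250 hours — 700 still needed.
Option B (10.0): take the remaining 700 — done.
Option 16: unused.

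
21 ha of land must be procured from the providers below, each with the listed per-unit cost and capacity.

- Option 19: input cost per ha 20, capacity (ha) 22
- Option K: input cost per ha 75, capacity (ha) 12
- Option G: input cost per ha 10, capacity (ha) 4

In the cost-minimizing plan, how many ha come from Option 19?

17

Use providers in increasing cost order.
Option G at 10: take all 4 ha — 17 still needed.
Option 19 (20): take the remaining 17 — done.
Option K: unused.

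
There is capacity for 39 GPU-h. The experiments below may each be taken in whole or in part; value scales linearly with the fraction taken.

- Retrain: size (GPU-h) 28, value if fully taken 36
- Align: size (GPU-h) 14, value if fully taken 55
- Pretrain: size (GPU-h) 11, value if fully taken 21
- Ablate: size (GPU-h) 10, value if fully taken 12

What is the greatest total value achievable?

Sort by value density: Align 55/14≈3.93, Pretrain 21/11≈1.91, Retrain 36/28≈1.29, Ablate 12/10≈1.2.
Take all of Align (14 GPU-h, value 55) — 25 GPU-h left.
Pretrain: take in full, 11 GPU-h for value 21 — 14 left.
Only 14 GPU-h remain; take 14/28 of Retrain for value 36×14/28 = 18.
Total value = 94.

94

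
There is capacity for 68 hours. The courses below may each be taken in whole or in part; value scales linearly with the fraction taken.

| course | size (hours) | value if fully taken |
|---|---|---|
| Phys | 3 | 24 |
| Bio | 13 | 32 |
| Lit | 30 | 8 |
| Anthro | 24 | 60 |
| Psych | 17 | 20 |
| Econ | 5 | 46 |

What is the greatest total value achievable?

Sort by value density: Econ 46/5≈9.2, Phys 24/3≈8, Anthro 60/24≈2.5, Bio 32/13≈2.46, Psych 20/17≈1.18, Lit 8/30≈0.267.
All 5 hours of Econ fit (value 46) → 63 remain.
Take all of Phys (3 hours, value 24) → 60 hours left.
Anthro: take in full, 24 hours for value 60 → 36 left.
Bio: take in full, 13 hours for value 32 → 23 left.
Take all of Psych (17 hours, value 20) → 6 hours left.
6 hours left: a 6/30 share of Lit gives 8×6/30 = 1.6.
Total value = 183.6.

183.6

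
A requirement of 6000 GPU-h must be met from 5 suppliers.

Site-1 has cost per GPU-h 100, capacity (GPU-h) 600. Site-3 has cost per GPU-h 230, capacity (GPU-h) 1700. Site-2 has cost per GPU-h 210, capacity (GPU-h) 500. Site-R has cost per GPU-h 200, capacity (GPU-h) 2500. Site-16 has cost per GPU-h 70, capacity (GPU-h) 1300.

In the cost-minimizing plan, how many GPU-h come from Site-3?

Use suppliers in increasing cost order.
Take 1300 from Site-16 at 70 → need 4700 more.
Take 600 from Site-1 at 100 → need 4100 more.
Take 2500 from Site-R at 200 → need 1600 more.
Site-2 at 210: take all 500 GPU-h → 1100 still needed.
Site-3 at 230: take 1100 of its 1700 → requirement met.

1100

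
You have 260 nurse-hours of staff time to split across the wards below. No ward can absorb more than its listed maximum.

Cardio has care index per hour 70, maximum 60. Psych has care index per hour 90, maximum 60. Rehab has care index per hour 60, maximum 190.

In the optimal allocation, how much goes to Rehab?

Rank by care index per hour: Psych 90 > Cardio 70 > Rehab 60.
Psych takes 60 to reach its cap of 60 ; 200 left.
Give Cardio 60 to hit its cap of 60 ; 140 left.
Only 140 left; Rehab takes them to reach 140.

140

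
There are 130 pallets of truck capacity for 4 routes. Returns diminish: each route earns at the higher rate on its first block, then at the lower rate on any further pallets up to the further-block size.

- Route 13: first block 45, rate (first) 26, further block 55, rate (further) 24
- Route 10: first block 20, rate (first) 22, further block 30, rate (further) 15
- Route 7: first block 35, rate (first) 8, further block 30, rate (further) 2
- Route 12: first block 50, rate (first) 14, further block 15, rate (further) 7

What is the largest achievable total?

Treat each block as its own option and order by rate: Route 13/T1 26 > Route 13/T2 24 > Route 10/T1 22 > Route 10/T2 15 > Route 12/T1 14 > Route 7/T1 8 > Route 12/T2 7 > Route 7/T2 2.
Fill Route 13 T1 block (45 at 26) ; 85 left.
Route 13 T2 at 24: fill all 55 ; 30 left.
Route 10 T1 at 22: fill all 20 ; 10 left.
10 remain; put them into Route 10 T2 at 15.
Total = 26×45 + 24×55 + 22×20 + 15×10 = 3080.

3080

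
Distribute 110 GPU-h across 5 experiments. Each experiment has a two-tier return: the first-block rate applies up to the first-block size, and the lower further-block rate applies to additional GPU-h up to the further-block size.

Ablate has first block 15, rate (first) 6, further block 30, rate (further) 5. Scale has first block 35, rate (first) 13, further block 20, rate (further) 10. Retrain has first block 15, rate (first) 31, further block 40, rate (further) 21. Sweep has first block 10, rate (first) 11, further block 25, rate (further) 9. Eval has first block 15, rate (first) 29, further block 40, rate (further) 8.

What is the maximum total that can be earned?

Order all 10 blocks by rate: Retrain/first 31 > Eval/first 29 > Retrain/second 21 > Scale/first 13 > Sweep/first 11 > Scale/second 10 > Sweep/second 9 > Eval/second 8 > Ablate/first 6 > Ablate/second 5.
Retrain/first (31): +15 — 95 left.
Eval first at 29: fill all 15 — 80 left.
Retrain second at 21: fill all 40 — 40 left.
Scale/first (13): +35 — 5 left.
Sweep first at 11: only 5 left, fill 5.
Total = 31×15 + 29×15 + 21×40 + 13×35 + 11×5 = 2250.

2250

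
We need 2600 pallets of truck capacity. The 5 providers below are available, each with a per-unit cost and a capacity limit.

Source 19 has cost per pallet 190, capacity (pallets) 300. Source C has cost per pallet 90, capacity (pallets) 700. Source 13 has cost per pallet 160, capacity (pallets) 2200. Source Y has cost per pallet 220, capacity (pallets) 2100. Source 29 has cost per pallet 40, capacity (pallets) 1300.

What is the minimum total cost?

211000

Cheapest first:
Take 1300 from Source 29 at 40 → need 1300 more.
Source C (90): use full 700 → 600 pallets to go.
Source 13 (160): take the remaining 600 → done.
Source 19, Source Y: unused.
Cost = 1300×40 + 700×90 + 600×160 = 211000.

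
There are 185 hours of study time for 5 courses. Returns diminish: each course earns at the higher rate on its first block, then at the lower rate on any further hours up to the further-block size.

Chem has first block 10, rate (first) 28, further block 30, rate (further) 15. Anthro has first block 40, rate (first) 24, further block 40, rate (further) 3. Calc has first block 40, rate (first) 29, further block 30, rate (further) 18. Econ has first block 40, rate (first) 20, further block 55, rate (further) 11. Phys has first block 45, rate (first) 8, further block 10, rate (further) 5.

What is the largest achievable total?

Order all 10 blocks by rate: Calc/tier1 29 > Chem/tier1 28 > Anthro/tier1 24 > Econ/tier1 20 > Calc/tier2 18 > Chem/tier2 15 > Econ/tier2 11 > Phys/tier1 8 > Phys/tier2 5 > Anthro/tier2 3.
Calc tier1 at 29: fill all 40 ; 145 left.
Chem/tier1 (28): +10 ; 135 left.
Anthro tier1 at 24: fill all 40 ; 95 left.
Fill Econ tier1 block (40 at 20) ; 55 left.
Calc/tier2 (18): +30 ; 25 left.
25 remain; put them into Chem tier2 at 15.
Total = 29×40 + 28×10 + 24×40 + 20×40 + 18×30 + 15×25 = 4115.

4115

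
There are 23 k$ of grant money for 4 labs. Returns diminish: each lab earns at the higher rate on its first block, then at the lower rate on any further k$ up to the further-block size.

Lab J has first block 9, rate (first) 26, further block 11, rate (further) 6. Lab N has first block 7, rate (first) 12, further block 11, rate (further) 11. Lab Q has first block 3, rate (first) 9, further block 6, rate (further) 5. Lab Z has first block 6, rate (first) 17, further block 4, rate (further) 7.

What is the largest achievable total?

431

Order all 8 blocks by rate: Lab J/tier1 26 > Lab Z/tier1 17 > Lab N/tier1 12 > Lab N/tier2 11 > Lab Q/tier1 9 > Lab Z/tier2 7 > Lab J/tier2 6 > Lab Q/tier2 5.
Lab J/tier1 (26): +9 — 14 left.
Lab Z/tier1 (17): +6 — 8 left.
Lab N/tier1 (12): +7 — 1 left.
Lab N/tier2: +1 of 11 at 11; pool empty.
Total = 26×9 + 17×6 + 12×7 + 11×1 = 431.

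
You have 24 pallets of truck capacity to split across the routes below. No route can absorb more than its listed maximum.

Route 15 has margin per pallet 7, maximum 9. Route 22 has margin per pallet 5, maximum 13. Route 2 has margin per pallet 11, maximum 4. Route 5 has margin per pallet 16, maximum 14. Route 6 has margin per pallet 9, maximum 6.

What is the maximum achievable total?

Rank by margin per pallet: Route 5 16 > Route 2 11 > Route 6 9 > Route 15 7 > Route 22 5.
Route 5 takes 14 to reach its cap of 14 ; 10 left.
Route 2: +4 to 4 (cap) ; 6 left.
Give Route 6 6 to hit its cap of 6 ; 0 left.
Total = 11×4 + 16×14 + 9×6 = 322.

322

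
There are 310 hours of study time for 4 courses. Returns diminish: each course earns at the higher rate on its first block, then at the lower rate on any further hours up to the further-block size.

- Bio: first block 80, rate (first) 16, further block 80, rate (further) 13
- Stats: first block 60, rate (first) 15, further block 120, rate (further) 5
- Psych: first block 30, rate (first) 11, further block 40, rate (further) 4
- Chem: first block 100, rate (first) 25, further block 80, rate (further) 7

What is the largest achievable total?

5590

Rank every tier by rate: Chem/tier1 25 > Bio/tier1 16 > Stats/tier1 15 > Bio/tier2 13 > Psych/tier1 11 > Chem/tier2 7 > Stats/tier2 5 > Psych/tier2 4.
Fill Chem tier1 block (100 at 25) → 210 left.
Fill Bio tier1 block (80 at 16) → 130 left.
Stats tier1 at 15: fill all 60 → 70 left.
Bio tier2 at 13: only 70 left, fill 70.
Total = 25×100 + 16×80 + 15×60 + 13×70 = 5590.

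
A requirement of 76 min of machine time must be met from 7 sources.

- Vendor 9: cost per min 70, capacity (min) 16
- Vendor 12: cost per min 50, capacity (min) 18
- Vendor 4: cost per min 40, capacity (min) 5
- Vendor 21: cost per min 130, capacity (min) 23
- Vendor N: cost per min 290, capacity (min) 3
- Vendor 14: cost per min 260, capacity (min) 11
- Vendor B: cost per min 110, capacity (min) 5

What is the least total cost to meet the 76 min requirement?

8100

Cheapest first:
Vendor 4 (40): use full 5 — 71 min to go.
Vendor 12 at 50: take all 18 min — 53 still needed.
Take 16 from Vendor 9 at 70 — need 37 more.
Take 5 from Vendor B at 110 — need 32 more.
Take 23 from Vendor 21 at 130 — need 9 more.
Take 9 from Vendor 14 at 260 to finish.
Vendor N: unused.
Cost = 5×40 + 18×50 + 16×70 + 5×110 + 23×130 + 9×260 = 8100.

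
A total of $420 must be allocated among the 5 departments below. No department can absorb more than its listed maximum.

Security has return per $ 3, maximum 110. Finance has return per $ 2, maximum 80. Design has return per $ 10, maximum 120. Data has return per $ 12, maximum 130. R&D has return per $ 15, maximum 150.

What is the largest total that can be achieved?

Order the departments by return per $: R&D 15 > Data 12 > Design 10 > Security 3 > Finance 2.
Give R&D 150 to hit its cap of 150 ; 270 left.
Data: +130 to 130 (cap) ; 140 left.
Give Design 120 to hit its cap of 120 ; 20 left.
Security has room for 110 but only 20 remain, so it gets 20.
Total = 3×20 + 10×120 + 12×130 + 15×150 = 5070.

5070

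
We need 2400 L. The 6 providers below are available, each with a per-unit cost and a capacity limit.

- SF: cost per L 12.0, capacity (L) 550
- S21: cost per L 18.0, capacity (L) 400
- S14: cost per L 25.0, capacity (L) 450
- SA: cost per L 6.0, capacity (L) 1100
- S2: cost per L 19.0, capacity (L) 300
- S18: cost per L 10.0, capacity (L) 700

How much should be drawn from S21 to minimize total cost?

50

Use providers in increasing cost order.
SA at 6.0: take all 1100 L — 1300 still needed.
Take 700 from S18 at 10.0 — need 600 more.
SF (12.0): use full 550 — 50 L to go.
S21 (18.0): take the remaining 50 — done.
S2, S14: unused.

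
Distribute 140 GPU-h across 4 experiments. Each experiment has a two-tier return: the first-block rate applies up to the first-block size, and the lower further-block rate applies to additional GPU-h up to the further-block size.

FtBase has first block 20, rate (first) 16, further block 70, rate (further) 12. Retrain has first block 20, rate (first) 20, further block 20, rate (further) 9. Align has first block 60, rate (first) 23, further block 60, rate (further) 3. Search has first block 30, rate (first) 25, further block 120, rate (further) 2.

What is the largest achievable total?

2970

Rank every tier by rate: Search/first 25 > Align/first 23 > Retrain/first 20 > FtBase/first 16 > FtBase/second 12 > Retrain/second 9 > Align/second 3 > Search/second 2.
Search first at 25: fill all 30 ; 110 left.
Align first at 23: fill all 60 ; 50 left.
Retrain/first (20): +20 ; 30 left.
FtBase/first (16): +20 ; 10 left.
FtBase/second: +10 of 70 at 12; pool empty.
Total = 25×30 + 23×60 + 20×20 + 16×20 + 12×10 = 2970.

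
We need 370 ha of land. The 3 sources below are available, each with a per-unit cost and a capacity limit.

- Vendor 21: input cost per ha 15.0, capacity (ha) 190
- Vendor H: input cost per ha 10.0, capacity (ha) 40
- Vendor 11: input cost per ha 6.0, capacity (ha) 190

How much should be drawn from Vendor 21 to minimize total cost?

140

Fill from the cheapest source first.
Vendor 11 (6.0): use full 190 ; 180 ha to go.
Take 40 from Vendor H at 10.0 ; need 140 more.
Take 140 from Vendor 21 at 15.0 to finish.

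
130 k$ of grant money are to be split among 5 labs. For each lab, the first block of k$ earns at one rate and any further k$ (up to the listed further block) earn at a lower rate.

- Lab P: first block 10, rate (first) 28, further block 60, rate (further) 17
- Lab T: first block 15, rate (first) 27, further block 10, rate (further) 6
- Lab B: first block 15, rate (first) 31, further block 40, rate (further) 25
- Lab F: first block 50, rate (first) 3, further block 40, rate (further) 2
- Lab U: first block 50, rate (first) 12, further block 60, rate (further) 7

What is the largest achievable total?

3000

Order all 10 blocks by rate: Lab B/tier1 31 > Lab P/tier1 28 > Lab T/tier1 27 > Lab B/tier2 25 > Lab P/tier2 17 > Lab U/tier1 12 > Lab U/tier2 7 > Lab T/tier2 6 > Lab F/tier1 3 > Lab F/tier2 2.
Fill Lab B tier1 block (15 at 31) ; 115 left.
Fill Lab P tier1 block (10 at 28) ; 105 left.
Lab T/tier1 (27): +15 ; 90 left.
Lab B tier2 at 25: fill all 40 ; 50 left.
Lab P tier2 at 17: only 50 left, fill 50.
Total = 31×15 + 28×10 + 27×15 + 25×40 + 17×50 = 3000.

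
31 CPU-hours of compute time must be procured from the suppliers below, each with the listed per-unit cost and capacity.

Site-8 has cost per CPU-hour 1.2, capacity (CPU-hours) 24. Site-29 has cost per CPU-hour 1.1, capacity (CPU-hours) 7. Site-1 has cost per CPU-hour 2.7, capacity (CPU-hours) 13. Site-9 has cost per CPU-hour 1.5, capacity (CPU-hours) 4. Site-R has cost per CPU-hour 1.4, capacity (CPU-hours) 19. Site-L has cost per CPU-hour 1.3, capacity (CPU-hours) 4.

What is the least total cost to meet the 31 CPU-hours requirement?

Cheapest first:
Site-29 (1.1): use full 7 — 24 CPU-hours to go.
Take 24 from Site-8 at 1.2 — need 0 more.
Site-L, Site-R, Site-9, Site-1: unused.
Cost = 7×1.1 + 24×1.2 = 36.5.

36.5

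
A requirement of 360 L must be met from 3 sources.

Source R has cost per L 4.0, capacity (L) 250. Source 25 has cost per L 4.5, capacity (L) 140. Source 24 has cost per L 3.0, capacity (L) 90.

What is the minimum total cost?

Use sources in increasing cost order.
Source 24 at 3.0: take all 90 L → 270 still needed.
Take 250 from Source R at 4.0 → need 20 more.
Source 25 (4.5): take the remaining 20 → done.
Cost = 90×3.0 + 250×4.0 + 20×4.5 = 1360.

1360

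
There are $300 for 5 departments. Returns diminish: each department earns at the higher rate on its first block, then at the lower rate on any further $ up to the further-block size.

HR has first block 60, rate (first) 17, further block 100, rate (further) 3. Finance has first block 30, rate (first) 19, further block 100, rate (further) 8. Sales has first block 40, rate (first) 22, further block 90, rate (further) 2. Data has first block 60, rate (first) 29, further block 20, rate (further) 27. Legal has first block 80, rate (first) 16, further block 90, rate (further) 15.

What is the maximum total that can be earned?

6180

Order all 10 blocks by rate: Data/first 29 > Data/second 27 > Sales/first 22 > Finance/first 19 > HR/first 17 > Legal/first 16 > Legal/second 15 > Finance/second 8 > HR/second 3 > Sales/second 2.
Fill Data first block (60 at 29) ; 240 left.
Fill Data second block (20 at 27) ; 220 left.
Fill Sales first block (40 at 22) ; 180 left.
Finance/first (19): +30 ; 150 left.
HR first at 17: fill all 60 ; 90 left.
Legal/first (16): +80 ; 10 left.
Legal second at 15: only 10 left, fill 10.
Total = 29×60 + 27×20 + 22×40 + 19×30 + 17×60 + 16×80 + 15×10 = 6180.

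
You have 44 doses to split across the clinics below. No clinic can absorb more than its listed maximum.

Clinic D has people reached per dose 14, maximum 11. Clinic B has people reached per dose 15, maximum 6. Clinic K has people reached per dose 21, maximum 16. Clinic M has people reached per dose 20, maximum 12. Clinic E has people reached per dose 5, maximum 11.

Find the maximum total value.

806

Highest people reached per dose first: Clinic K 21 > Clinic M 20 > Clinic B 15 > Clinic D 14 > Clinic E 5.
Clinic K takes 16 to reach its cap of 16 → 28 left.
Clinic M: +12 to 12 (cap) → 16 left.
Clinic B takes 6 to reach its cap of 6 → 10 left.
Clinic D: +10 (room for 11) → 10. Pool exhausted.
Total = 14×10 + 15×6 + 21×16 + 20×12 = 806.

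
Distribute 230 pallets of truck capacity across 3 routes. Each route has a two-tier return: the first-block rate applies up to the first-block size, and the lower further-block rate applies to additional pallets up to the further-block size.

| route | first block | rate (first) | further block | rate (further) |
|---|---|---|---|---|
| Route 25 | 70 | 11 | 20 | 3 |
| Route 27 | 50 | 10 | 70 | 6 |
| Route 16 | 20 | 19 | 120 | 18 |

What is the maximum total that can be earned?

Treat each block as its own option and order by rate: Route 16/first 19 > Route 16/second 18 > Route 25/first 11 > Route 27/first 10 > Route 27/second 6 > Route 25/second 3.
Route 16 first at 19: fill all 20 → 210 left.
Route 16/second (18): +120 → 90 left.
Route 25 first at 11: fill all 70 → 20 left.
Route 27 first at 10: only 20 left, fill 20.
Total = 19×20 + 18×120 + 11×70 + 10×20 = 3510.

3510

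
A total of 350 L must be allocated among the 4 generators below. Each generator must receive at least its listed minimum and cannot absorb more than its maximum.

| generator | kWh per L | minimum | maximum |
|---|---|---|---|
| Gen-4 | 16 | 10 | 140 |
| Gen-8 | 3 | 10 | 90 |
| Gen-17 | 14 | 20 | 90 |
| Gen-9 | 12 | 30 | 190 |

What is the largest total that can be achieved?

4850

Meeting every minimum uses 10+10+20+30 = 70 L, leaving 280.
Order the generators by kWh per L: Gen-4 16 > Gen-17 14 > Gen-9 12 > Gen-8 3.
Gen-4 takes 130 more to reach its cap of 140 ; 150 left.
Gen-17: +70 to 90 (cap) ; 80 left.
Only 80 left; Gen-9 takes them to reach 110.
Total = 16×140 + 3×10 + 14×90 + 12×110 = 4850.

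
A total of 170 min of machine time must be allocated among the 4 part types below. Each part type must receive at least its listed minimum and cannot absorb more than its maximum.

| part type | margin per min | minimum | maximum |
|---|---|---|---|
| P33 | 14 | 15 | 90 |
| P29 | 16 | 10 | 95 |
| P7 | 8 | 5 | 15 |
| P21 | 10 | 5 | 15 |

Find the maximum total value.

Meeting every minimum uses 15+10+5+5 = 35 min, leaving 135.
Order the part types by margin per min: P29 16 > P33 14 > P21 10 > P7 8.
P29 takes 85 more to reach its cap of 95 → 50 left.
P33: +50 (room for 75) → 65. Pool exhausted.
Total = 14×65 + 16×95 + 8×5 + 10×5 = 2520.

2520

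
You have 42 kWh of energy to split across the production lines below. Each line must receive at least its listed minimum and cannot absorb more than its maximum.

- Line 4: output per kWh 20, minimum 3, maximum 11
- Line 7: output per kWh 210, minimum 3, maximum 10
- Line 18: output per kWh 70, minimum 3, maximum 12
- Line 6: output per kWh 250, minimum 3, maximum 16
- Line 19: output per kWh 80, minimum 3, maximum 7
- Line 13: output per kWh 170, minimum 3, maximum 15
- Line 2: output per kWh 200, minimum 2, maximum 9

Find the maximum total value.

Meeting every minimum uses 3+3+3+3+3+3+2 = 20 kWh, leaving 22.
Rank by output per kWh: Line 6 250 > Line 7 210 > Line 2 200 > Line 13 170 > Line 19 80 > Line 18 70 > Line 4 20.
Line 6: +13 to 16 (cap) — 9 left.
Give Line 7 7 more to hit its cap of 10 — 2 left.
Only 2 left; Line 2 takes them to reach 4.
Total = 20×3 + 210×10 + 70×3 + 250×16 + 80×3 + 170×3 + 200×4 = 7920.

7920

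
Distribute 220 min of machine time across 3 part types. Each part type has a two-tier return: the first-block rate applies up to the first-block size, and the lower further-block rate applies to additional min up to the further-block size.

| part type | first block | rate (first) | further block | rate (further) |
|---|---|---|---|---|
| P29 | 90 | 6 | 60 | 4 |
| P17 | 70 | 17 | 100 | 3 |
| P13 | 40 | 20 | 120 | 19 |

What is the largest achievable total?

4100

Treat each block as its own option and order by rate: P13/first 20 > P13/second 19 > P17/first 17 > P29/first 6 > P29/second 4 > P17/second 3.
P13 first at 20: fill all 40 → 180 left.
Fill P13 second block (120 at 19) → 60 left.
P17/first: +60 of 70 at 17; pool empty.
Total = 20×40 + 19×120 + 17×60 = 4100.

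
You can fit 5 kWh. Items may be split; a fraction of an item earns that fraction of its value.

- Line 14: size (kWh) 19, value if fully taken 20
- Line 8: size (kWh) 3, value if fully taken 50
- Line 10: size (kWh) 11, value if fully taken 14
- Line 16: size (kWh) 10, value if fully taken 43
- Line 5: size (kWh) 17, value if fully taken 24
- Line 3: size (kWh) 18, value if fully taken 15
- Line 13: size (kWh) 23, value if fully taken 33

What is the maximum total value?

Best value per unit of size first: Line 8 50/3≈16.7, Line 16 43/10≈4.3, Line 13 33/23≈1.43, Line 5 24/17≈1.41, Line 10 14/11≈1.27, Line 14 20/19≈1.05, Line 3 15/18≈0.833.
Line 8: take in full, 3 kWh for value 50 → 2 left.
2 kWh left: a 2/10 share of Line 16 gives 43×2/10 = 8.6.
Total value = 58.6.

58.6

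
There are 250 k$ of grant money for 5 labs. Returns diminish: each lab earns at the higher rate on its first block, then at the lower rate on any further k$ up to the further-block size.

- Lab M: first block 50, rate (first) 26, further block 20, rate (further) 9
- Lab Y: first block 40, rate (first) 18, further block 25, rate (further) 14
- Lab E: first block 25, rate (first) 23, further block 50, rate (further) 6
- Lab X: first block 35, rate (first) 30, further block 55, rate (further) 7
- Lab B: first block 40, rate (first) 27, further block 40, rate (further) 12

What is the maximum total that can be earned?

5495

Rank every tier by rate: Lab X/T1 30 > Lab B/T1 27 > Lab M/T1 26 > Lab E/T1 23 > Lab Y/T1 18 > Lab Y/T2 14 > Lab B/T2 12 > Lab M/T2 9 > Lab X/T2 7 > Lab E/T2 6.
Fill Lab X T1 block (35 at 30) ; 215 left.
Fill Lab B T1 block (40 at 27) ; 175 left.
Fill Lab M T1 block (50 at 26) ; 125 left.
Lab E T1 at 23: fill all 25 ; 100 left.
Lab Y T1 at 18: fill all 40 ; 60 left.
Lab Y T2 at 14: fill all 25 ; 35 left.
Lab B/T2: +35 of 40 at 12; pool empty.
Total = 30×35 + 27×40 + 26×50 + 23×25 + 18×40 + 14×25 + 12×35 = 5495.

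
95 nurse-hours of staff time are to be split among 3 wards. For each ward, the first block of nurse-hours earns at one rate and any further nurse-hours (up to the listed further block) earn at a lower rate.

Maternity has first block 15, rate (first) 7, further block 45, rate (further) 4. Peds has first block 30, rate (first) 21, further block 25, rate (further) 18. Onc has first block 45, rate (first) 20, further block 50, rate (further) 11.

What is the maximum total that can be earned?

Order all 6 blocks by rate: Peds/first 21 > Onc/first 20 > Peds/second 18 > Onc/second 11 > Maternity/first 7 > Maternity/second 4.
Peds first at 21: fill all 30 — 65 left.
Onc/first (20): +45 — 20 left.
20 remain; put them into Peds second at 18.
Total = 21×30 + 20×45 + 18×20 = 1890.

1890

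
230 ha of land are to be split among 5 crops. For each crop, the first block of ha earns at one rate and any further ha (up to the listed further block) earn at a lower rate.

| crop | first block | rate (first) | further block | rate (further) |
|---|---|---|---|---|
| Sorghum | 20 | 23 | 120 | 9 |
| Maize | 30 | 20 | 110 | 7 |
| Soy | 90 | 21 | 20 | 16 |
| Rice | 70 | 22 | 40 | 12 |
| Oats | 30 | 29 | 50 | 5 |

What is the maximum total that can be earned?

Order all 10 blocks by rate: Oats/tier1 29 > Sorghum/tier1 23 > Rice/tier1 22 > Soy/tier1 21 > Maize/tier1 20 > Soy/tier2 16 > Rice/tier2 12 > Sorghum/tier2 9 > Maize/tier2 7 > Oats/tier2 5.
Oats/tier1 (29): +30 → 200 left.
Fill Sorghum tier1 block (20 at 23) → 180 left.
Rice/tier1 (22): +70 → 110 left.
Soy tier1 at 21: fill all 90 → 20 left.
Maize/tier1: +20 of 30 at 20; pool empty.
Total = 29×30 + 23×20 + 22×70 + 21×90 + 20×20 = 5160.

5160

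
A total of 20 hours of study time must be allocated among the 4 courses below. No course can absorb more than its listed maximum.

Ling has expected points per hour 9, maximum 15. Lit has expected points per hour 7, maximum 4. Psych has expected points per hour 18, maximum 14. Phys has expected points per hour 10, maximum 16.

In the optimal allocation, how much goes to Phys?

6

Highest expected points per hour first: Psych 18 > Phys 10 > Ling 9 > Lit 7.
Give Psych 14 to hit its cap of 14 ; 6 left.
Only 6 left; Phys takes them to reach 6.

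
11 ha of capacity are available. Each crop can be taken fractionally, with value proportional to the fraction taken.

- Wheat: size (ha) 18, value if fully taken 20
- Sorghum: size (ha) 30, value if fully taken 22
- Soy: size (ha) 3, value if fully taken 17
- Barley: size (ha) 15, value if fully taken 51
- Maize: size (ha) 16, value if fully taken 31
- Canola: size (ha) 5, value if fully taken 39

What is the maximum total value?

66.2

Rank by value-to-size ratio: Canola 39/5≈7.8, Soy 17/3≈5.67, Barley 51/15≈3.4, Maize 31/16≈1.94, Wheat 20/18≈1.11, Sorghum 22/30≈0.733.
All 5 ha of Canola fit (value 39) → 6 remain.
Soy: take in full, 3 ha for value 17 → 3 left.
Fill the last 3 ha with part of Barley: 3/15 of it earns 10.2.
Total value = 66.2.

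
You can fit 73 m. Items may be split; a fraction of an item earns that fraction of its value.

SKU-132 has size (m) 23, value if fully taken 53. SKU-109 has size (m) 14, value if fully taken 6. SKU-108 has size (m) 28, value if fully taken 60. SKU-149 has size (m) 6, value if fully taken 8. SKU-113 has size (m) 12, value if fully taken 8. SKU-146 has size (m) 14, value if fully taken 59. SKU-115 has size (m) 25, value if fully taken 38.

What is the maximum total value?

184.16

Best value per unit of size first: SKU-146 59/14≈4.21, SKU-132 53/23≈2.3, SKU-108 60/28≈2.14, SKU-115 38/25≈1.52, SKU-149 8/6≈1.33, SKU-113 8/12≈0.667, SKU-109 6/14≈0.429.
SKU-146: take in full, 14 m for value 59 ; 59 left.
SKU-132: take in full, 23 m for value 53 ; 36 left.
All 28 m of SKU-108 fit (value 60) ; 8 remain.
Fill the last 8 m with part of SKU-115: 8/25 of it earns 12.16.
Total value = 184.16.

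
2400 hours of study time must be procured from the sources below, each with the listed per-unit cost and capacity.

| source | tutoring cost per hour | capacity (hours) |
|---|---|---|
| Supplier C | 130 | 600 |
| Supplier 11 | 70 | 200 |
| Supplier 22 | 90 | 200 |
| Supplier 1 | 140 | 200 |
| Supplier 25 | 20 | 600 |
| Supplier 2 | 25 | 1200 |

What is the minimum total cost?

100000

Use sources in increasing cost order.
Supplier 25 at 20: take all 600 hours → 1800 still needed.
Supplier 2 at 25: take all 1200 hours → 600 still needed.
Supplier 11 (70): use full 200 → 400 hours to go.
Supplier 22 at 90: take all 200 hours → 200 still needed.
Supplier C at 130: take 200 of its 600 → requirement met.
Supplier 1: unused.
Cost = 600×20 + 1200×25 + 200×70 + 200×90 + 200×130 = 100000.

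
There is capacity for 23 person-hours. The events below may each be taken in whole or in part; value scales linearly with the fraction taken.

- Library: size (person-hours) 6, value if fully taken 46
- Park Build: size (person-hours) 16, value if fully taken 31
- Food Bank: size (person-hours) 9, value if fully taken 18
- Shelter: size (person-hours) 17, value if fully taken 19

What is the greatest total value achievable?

79.5

Sort by value density: Library 46/6≈7.67, Food Bank 18/9≈2, Park Build 31/16≈1.94, Shelter 19/17≈1.12.
All 6 person-hours of Library fit (value 46) ; 17 remain.
All 9 person-hours of Food Bank fit (value 18) ; 8 remain.
8 person-hours left: a 8/16 share of Park Build gives 31×8/16 = 15.5.
Total value = 79.5.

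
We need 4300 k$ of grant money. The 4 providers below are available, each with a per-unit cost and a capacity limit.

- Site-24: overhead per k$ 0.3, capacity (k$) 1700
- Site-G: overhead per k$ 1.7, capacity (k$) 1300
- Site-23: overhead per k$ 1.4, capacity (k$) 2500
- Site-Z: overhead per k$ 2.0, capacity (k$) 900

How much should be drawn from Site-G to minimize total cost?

100

Use providers in increasing cost order.
Take 1700 from Site-24 at 0.3 → need 2600 more.
Site-23 (1.4): use full 2500 → 100 k$ to go.
Site-G at 1.7: take 100 of its 1300 → requirement met.
Site-Z: unused.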